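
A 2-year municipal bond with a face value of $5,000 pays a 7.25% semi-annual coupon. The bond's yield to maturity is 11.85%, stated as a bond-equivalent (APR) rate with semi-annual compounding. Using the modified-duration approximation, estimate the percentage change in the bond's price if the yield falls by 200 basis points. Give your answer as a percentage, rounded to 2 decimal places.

+3.57%

Periodic yield y = 0.05925. Modified duration first:
  t   CF        PV=CF/(1+0.05925)^t    t·PV
  1       181.25       171.1116       171.1116
  2       181.25       161.5404       323.0807
  3       181.25       152.5045       457.5134
  4     5,181.25     4,115.6711    16,462.6842
  Σ                  4,600.8275    17,414.3901
P = 4,600.8275; D_Mac = 3.78506 half-year periods = 1.89253 yrs; D_mod = 1.89253/(1+0.05925) = 1.78667 yrs.
ΔP/P ≈ -D_mod · Δy = -1.78667 × (-0.02) = +0.035733 = +3.5733%.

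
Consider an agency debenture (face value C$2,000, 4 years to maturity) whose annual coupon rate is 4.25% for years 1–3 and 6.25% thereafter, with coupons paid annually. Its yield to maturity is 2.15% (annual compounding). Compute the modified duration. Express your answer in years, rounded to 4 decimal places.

Periodic yield y = 0.0215. First find Macaulay duration:
  t   CF        PV=CF/(1+0.0215)^t    t·PV
  1        85.00        83.2110        83.2110
  2        85.00        81.4596       162.9192
  3        85.00        79.7451       239.2352
  4     2,125.00     1,951.6658     7,806.6632
  Σ                  2,196.0814     8,292.0285
P = 2,196.0814; Macaulay duration = 8,292.0285 / 2,196.0814 = 3.77583 years.
Modified duration = D_Mac / (1 + y) = 3.77583 / 1.0215 = 3.69636 years.

3.6964 years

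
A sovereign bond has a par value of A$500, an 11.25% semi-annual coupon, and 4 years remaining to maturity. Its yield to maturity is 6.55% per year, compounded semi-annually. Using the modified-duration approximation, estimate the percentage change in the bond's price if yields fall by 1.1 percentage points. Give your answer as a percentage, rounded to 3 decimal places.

Periodic yield y = 0.03275. Modified duration first:
  t   CF        PV=CF/(1+0.03275)^t    t·PV
  1       28.125        27.2331        27.2331
  2       28.125        26.3695        52.7390
  3       28.125        25.5333        76.5999
  4       28.125        24.7236        98.8944
  5       28.125        23.9396       119.6979
  6       28.125        23.1804       139.0825
  7       28.125        22.4453       157.1174
  8      528.125       408.1080     3,264.8639
  Σ                    581.5329     3,936.2281
P = 581.5329; D_Mac = 6.76871 half-year periods = 3.38436 yrs; D_mod = 3.38436/(1+0.03275) = 3.27703 yrs.
ΔP/P ≈ -D_mod · Δy = -3.27703 × (-0.011) = +0.036047 = +3.6047%.

+3.605%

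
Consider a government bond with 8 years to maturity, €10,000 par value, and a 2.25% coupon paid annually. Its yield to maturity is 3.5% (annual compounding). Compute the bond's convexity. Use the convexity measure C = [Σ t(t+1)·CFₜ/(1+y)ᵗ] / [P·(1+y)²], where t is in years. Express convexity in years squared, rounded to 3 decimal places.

With y = 0.035:
  t   CF        PV=CF/(1+0.035)^t    t·PV        t(t+1)·PV
  1       225.00       217.3913       217.3913         434.7826
  2       225.00       210.0399       420.0798       1,260.2394
  3       225.00       202.9371       608.8113       2,435.2453
  4       225.00       196.0745       784.2980       3,921.4900
  5       225.00       189.4440       947.2198       5,683.3189
  6       225.00       183.0376     1,098.2259       7,687.5811
  7       225.00       176.8480     1,237.9358       9,903.4861
  8    10,225.00     7,764.9832    62,119.8653     559,078.7877
  Σ                  9,140.7556    67,433.8272     590,404.9311
P = 9,140.7556.
Convexity = Σ t(t+1)·PV / [P·(1+y)²] = 590,404.9311 / (9,140.7556 × 1.071225) = 60.29582.

60.296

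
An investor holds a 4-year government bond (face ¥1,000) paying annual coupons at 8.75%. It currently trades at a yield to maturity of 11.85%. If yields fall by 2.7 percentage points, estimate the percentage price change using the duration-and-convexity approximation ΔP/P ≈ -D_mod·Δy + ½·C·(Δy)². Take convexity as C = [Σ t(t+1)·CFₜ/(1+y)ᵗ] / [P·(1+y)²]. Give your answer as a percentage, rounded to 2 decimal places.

With y = 0.1185:
  t   CF        PV=CF/(1+0.1185)^t    t·PV        t(t+1)·PV
  1        87.50        78.2298        78.2298         156.4595
  2        87.50        69.9417       139.8834         419.6501
  3        87.50        62.5317       187.5950         750.3801
  4     1,087.50       694.8408     2,779.3632      13,896.8160
  Σ                    905.5439     3,185.0714      15,223.3058
P = 905.5439; D_Mac = 3.51730 yrs; D_mod = 3.14466 yrs; C = 13.43778.
Duration effect: -3.14466 × (-0.027) = +0.084906
Convexity effect: 0.5 × 13.43778 × (-0.027)² = +0.0048981
ΔP/P ≈ +0.084906 + 0.0048981 = +0.089804 = +8.9804%.

+8.98%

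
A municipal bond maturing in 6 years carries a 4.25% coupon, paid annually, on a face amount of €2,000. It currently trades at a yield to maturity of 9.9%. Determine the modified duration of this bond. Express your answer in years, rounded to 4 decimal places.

4.8374 years

Periodic yield y = 0.099. First find Macaulay duration:
  t   CF        PV=CF/(1+0.099)^t    t·PV
  1        85.00        77.3430        77.3430
  2        85.00        70.3758       140.7517
  3        85.00        64.0362       192.1087
  4        85.00        58.2677       233.0710
  5        85.00        53.0189       265.0943
  6     2,085.00     1,183.3682     7,100.2094
  Σ                  1,506.4099     8,008.5781
P = 1,506.4099; Macaulay duration = 8,008.5781 / 1,506.4099 = 5.31633 years.
Modified duration = D_Mac / (1 + y) = 5.31633 / 1.099 = 4.83743 years.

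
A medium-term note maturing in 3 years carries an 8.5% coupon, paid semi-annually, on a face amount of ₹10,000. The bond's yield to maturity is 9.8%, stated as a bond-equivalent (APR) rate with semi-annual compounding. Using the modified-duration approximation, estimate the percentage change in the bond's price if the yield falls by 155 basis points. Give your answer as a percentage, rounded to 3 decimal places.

+3.996%

Periodic yield y = 0.049. Modified duration first:
  t   CF        PV=CF/(1+0.049)^t    t·PV
  1       425.00       405.1478       405.1478
  2       425.00       386.2228       772.4457
  3       425.00       368.1819     1,104.5458
  4       425.00       350.9837     1,403.9349
  5       425.00       334.5889     1,672.9443
  6    10,425.00     7,823.8972    46,943.3831
  Σ                  9,669.0223    52,302.4015
P = 9,669.0223; D_Mac = 5.40928 half-year periods = 2.70464 yrs; D_mod = 2.70464/(1+0.049) = 2.57830 yrs.
ΔP/P ≈ -D_mod · Δy = -2.57830 × (-0.0155) = +0.039964 = +3.9964%.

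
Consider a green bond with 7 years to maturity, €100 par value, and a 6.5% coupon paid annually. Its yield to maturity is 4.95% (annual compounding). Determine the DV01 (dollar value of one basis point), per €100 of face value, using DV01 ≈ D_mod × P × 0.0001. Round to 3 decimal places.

€0.061

Periodic yield y = 0.0495.
  t   CF        PV=CF/(1+0.0495)^t    t·PV
  1         6.50         6.1934         6.1934
  2         6.50         5.9013        11.8026
  3         6.50         5.6230        16.8689
  4         6.50         5.3578        21.4311
  5         6.50         5.1051        25.5253
  6         6.50         4.8643        29.1857
  7       106.50        75.9403       531.5823
  Σ                    108.9852       642.5894
P = 108.9852; D_Mac = 5.89612 yrs; D_mod = 5.61803 yrs.
DV01 ≈ 5.61803 × 108.9852 × 0.0001 = 0.061228.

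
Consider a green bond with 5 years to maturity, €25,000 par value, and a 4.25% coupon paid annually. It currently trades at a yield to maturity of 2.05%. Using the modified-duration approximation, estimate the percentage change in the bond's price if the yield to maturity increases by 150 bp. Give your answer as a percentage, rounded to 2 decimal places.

-6.81%

Periodic yield y = 0.0205. Modified duration first:
  t   CF        PV=CF/(1+0.0205)^t    t·PV
  1     1,062.50     1,041.1563     1,041.1563
  2     1,062.50     1,020.2413     2,040.4827
  3     1,062.50       999.7465     2,999.2396
  4     1,062.50       979.6634     3,918.6538
  5    26,062.50    23,547.8373   117,739.1867
  Σ                 27,588.6450   127,738.7191
P = 27,588.6450; D_Mac = 4.63012 yrs; D_mod = 4.63012/(1+0.0205) = 4.53711 yrs.
ΔP/P ≈ -D_mod · Δy = -4.53711 × (+0.015) = -0.068057 = -6.8057%.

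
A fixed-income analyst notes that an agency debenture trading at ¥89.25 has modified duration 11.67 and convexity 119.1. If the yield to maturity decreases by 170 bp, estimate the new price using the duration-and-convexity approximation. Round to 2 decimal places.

Duration effect: -D_mod·Δy = -11.67 × (-0.017) = +0.198390
Convexity effect: ½·C·(Δy)² = 0.5 × 119.1 × (-0.017)² = +0.01720995
ΔP/P ≈ +0.198390 + 0.01720995 = +0.21559995
New price ≈ 89.25 × (1 + 0.21559995) = 108.4922955375.

¥108.49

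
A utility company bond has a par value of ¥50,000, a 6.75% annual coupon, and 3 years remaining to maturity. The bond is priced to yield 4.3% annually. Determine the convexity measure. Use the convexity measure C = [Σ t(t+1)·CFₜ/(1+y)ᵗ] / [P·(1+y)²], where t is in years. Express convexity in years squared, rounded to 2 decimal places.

10.15

With y = 0.043:
  t   CF        PV=CF/(1+0.043)^t    t·PV        t(t+1)·PV
  1     3,375.00     3,235.8581     3,235.8581       6,471.7162
  2     3,375.00     3,102.4526     6,204.9053      18,614.7158
  3    53,375.00    47,041.9117   141,125.7352     564,502.9409
  Σ                 53,380.2225   150,566.4986     589,589.3729
P = 53,380.2225.
Convexity = Σ t(t+1)·PV / [P·(1+y)²] = 589,589.3729 / (53,380.2225 × 1.087849) = 10.15315.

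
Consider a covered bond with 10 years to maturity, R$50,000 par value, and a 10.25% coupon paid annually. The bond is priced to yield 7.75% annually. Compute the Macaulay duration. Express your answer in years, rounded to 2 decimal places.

6.96 years

Periodic yield y = 0.0775. Discount each cash flow and weight by its year:
  t   CF        PV=CF/(1+0.0775)^t    t·PV
  1     5,125.00     4,756.3805     4,756.3805
  2     5,125.00     4,414.2743     8,828.5485
  3     5,125.00     4,096.7743    12,290.3228
  4     5,125.00     3,802.1107    15,208.4427
  5     5,125.00     3,528.6410    17,643.2050
  6     5,125.00     3,274.8408    19,649.0450
  7     5,125.00     3,039.2954    21,275.0681
  8     5,125.00     2,820.6918    22,565.5346
  9     5,125.00     2,617.8114    23,560.3029
  10   55,125.00    26,132.1904   261,321.9042
  Σ                 58,483.0106   407,098.7542
Price P = Σ PV = 58,483.0106.
Macaulay duration = Σ(t·PV) / P = 407,098.7542 / 58,483.0106 = 6.96097 years.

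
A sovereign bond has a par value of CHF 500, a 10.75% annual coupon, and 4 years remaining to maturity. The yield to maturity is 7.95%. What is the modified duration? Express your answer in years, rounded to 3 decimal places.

Periodic yield y = 0.0795. First find Macaulay duration:
  t   CF        PV=CF/(1+0.0795)^t    t·PV
  1        53.75        49.7916        49.7916
  2        53.75        46.1247        92.2493
  3        53.75        42.7278       128.1834
  4       553.75       407.7774     1,631.1096
  Σ                    546.4214     1,901.3339
P = 546.4214; Macaulay duration = 1,901.3339 / 546.4214 = 3.47961 years.
Modified duration = D_Mac / (1 + y) = 3.47961 / 1.0795 = 3.22335 years.

3.223 years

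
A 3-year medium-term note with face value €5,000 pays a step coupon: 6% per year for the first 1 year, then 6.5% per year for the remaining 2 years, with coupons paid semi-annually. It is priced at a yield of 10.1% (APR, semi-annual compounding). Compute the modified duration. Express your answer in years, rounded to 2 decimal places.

Periodic yield y = 0.0505. First find Macaulay duration:
  t   CF        PV=CF/(1+0.0505)^t    t·PV
  1       150.00       142.7891       142.7891
  2       150.00       135.9249       271.8499
  3       162.50       140.1733       420.5198
  4       162.50       133.4348       533.7392
  5       162.50       127.0203       635.1014
  6     5,162.50     3,841.3486    23,048.0918
  Σ                  4,520.6911    25,052.0913
P = 4,520.6911; Macaulay duration = 25,052.0913 / 4,520.6911 = 5.54165 half-year periods = 2.77083 years.
Modified duration = D_Mac / (1 + y) = 2.77083 / 1.0505 = 2.63763 years.

2.64 years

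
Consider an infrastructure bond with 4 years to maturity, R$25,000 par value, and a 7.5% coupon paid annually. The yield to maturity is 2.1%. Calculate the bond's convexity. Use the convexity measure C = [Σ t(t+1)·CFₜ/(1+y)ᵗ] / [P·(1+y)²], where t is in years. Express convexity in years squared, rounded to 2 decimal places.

16.88

With y = 0.021:
  t   CF        PV=CF/(1+0.021)^t    t·PV        t(t+1)·PV
  1     1,875.00     1,836.4349     1,836.4349       3,672.8697
  2     1,875.00     1,798.6629     3,597.3259      10,791.9777
  3     1,875.00     1,761.6679     5,285.0038      21,140.0150
  4    26,875.00    24,731.2179    98,924.8718     494,624.3588
  Σ                 30,127.9837   109,643.6363     530,229.2212
P = 30,127.9837.
Convexity = Σ t(t+1)·PV / [P·(1+y)²] = 530,229.2212 / (30,127.9837 × 1.042441) = 16.88271.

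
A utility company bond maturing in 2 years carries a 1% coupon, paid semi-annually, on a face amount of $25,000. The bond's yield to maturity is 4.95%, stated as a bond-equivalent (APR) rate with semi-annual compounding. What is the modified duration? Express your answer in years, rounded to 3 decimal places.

1.937 years

Periodic yield y = 0.02475. First find Macaulay duration:
  t   CF        PV=CF/(1+0.02475)^t    t·PV
  1       125.00       121.9810       121.9810
  2       125.00       119.0349       238.0697
  3       125.00       116.1599       348.4797
  4    25,125.00    22,784.2303    91,136.9213
  Σ                 23,141.4061    91,845.4517
P = 23,141.4061; Macaulay duration = 91,845.4517 / 23,141.4061 = 3.96888 half-year periods = 1.98444 years.
Modified duration = D_Mac / (1 + y) = 1.98444 / 1.02475 = 1.93651 years.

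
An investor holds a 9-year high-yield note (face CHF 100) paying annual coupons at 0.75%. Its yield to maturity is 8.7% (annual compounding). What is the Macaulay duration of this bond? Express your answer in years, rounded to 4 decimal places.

8.5997 years

Periodic yield y = 0.087. Discount each cash flow and weight by its year:
  t   CF        PV=CF/(1+0.087)^t    t·PV
  1         0.75         0.6900         0.6900
  2         0.75         0.6347         1.2695
  3         0.75         0.5839         1.7518
  4         0.75         0.5372         2.1488
  5         0.75         0.4942         2.4711
  6         0.75         0.4547         2.7279
  7         0.75         0.4183         2.9279
  8         0.75         0.3848         3.0783
  9       100.75        47.5531       427.9782
  Σ                     51.7509       445.0436
Price P = Σ PV = 51.7509.
Macaulay duration = Σ(t·PV) / P = 445.0436 / 51.7509 = 8.59972 years.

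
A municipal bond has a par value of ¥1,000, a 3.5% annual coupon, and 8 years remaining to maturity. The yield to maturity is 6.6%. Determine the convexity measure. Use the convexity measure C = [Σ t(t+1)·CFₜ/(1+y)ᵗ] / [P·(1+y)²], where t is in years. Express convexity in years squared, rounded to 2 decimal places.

With y = 0.066:
  t   CF        PV=CF/(1+0.066)^t    t·PV        t(t+1)·PV
  1        35.00        32.8330        32.8330          65.6660
  2        35.00        30.8002        61.6004         184.8012
  3        35.00        28.8933        86.6798         346.7190
  4        35.00        27.1044       108.4175         542.0873
  5        35.00        25.4262       127.1312         762.7870
  6        35.00        23.8520       143.1120       1,001.7840
  7        35.00        22.3752       156.6266       1,253.0132
  8     1,035.00       620.7014     4,965.6111      44,690.4995
  Σ                    811.9857     5,682.0115      48,847.3573
P = 811.9857.
Convexity = Σ t(t+1)·PV / [P·(1+y)²] = 48,847.3573 / (811.9857 × 1.136356) = 52.93931.

52.94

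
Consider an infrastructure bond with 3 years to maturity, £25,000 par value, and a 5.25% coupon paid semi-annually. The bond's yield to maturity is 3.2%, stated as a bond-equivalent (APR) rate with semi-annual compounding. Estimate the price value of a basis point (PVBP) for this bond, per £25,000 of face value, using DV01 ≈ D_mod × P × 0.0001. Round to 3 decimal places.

Periodic yield y = 0.016.
  t   CF        PV=CF/(1+0.016)^t    t·PV
  1       656.25       645.9154       645.9154
  2       656.25       635.7435     1,271.4869
  3       656.25       625.7318     1,877.1953
  4       656.25       615.8777     2,463.5108
  5       656.25       606.1788     3,030.8942
  6    25,656.25    23,325.4983   139,952.9901
  Σ                 26,454.9455   149,241.9926
P = 26,454.9455; D_Mac = 5.64136 half-year periods = 2.82068 yrs; D_mod = 2.77626 yrs.
DV01 ≈ 2.77626 × 26,454.9455 × 0.0001 = 7.344586.

£7.345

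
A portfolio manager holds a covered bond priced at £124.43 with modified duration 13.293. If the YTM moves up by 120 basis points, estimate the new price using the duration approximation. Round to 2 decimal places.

£104.58

Duration approximation: ΔP/P ≈ -D_mod · Δy = -13.293 × (+0.012) = -0.159516.
New price ≈ 124.43 × (1 - 0.159516) = 104.58142412.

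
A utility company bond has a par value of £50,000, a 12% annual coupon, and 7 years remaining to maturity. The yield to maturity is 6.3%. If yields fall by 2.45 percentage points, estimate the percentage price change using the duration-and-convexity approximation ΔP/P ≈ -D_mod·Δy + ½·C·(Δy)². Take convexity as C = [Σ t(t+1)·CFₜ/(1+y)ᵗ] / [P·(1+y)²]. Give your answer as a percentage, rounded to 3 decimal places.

With y = 0.063:
  t   CF        PV=CF/(1+0.063)^t    t·PV        t(t+1)·PV
  1     6,000.00     5,644.4026     5,644.4026      11,288.8053
  2     6,000.00     5,309.8802    10,619.7604      31,859.2811
  3     6,000.00     4,995.1836    14,985.5508      59,942.2034
  4     6,000.00     4,699.1379    18,796.5517      93,982.7585
  5     6,000.00     4,420.6377    22,103.1887     132,619.1324
  6     6,000.00     4,158.6432    24,951.8593     174,663.0154
  7    56,000.00    36,513.6439   255,595.5070   2,044,764.0563
  Σ                 65,741.5292   352,696.8207   2,549,119.2524
P = 65,741.5292; D_Mac = 5.36490 yrs; D_mod = 5.04694 yrs; C = 34.31499.
Duration effect: -5.04694 × (-0.0245) = +0.123650
Convexity effect: 0.5 × 34.31499 × (-0.0245)² = +0.0102988
ΔP/P ≈ +0.123650 + 0.0102988 = +0.133949 = +13.3949%.

+13.395%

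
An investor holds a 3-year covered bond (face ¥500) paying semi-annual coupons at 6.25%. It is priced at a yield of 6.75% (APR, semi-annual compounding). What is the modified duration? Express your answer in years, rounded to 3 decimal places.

2.689 years

Periodic yield y = 0.03375. First find Macaulay duration:
  t   CF        PV=CF/(1+0.03375)^t    t·PV
  1       15.625        15.1149        15.1149
  2       15.625        14.6214        29.2428
  3       15.625        14.1440        42.4321
  4       15.625        13.6823        54.7291
  5       15.625        13.2356        66.1778
  6      515.625       422.5137     2,535.0824
  Σ                    493.3119     2,742.7791
P = 493.3119; Macaulay duration = 2,742.7791 / 493.3119 = 5.55993 half-year periods = 2.77996 years.
Modified duration = D_Mac / (1 + y) = 2.77996 / 1.03375 = 2.68920 years.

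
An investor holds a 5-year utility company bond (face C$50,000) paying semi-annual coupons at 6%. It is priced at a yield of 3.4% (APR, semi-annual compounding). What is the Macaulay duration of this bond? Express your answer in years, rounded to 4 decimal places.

4.4324 years

Periodic yield y = 0.017. Discount each cash flow and weight by its period:
  t   CF        PV=CF/(1+0.017)^t    t·PV
  1     1,500.00     1,474.9263     1,474.9263
  2     1,500.00     1,450.2716     2,900.5433
  3     1,500.00     1,426.0291     4,278.0874
  4     1,500.00     1,402.1919     5,608.7675
  5     1,500.00     1,378.7531     6,893.7654
  6     1,500.00     1,355.7061     8,134.2364
  7     1,500.00     1,333.0443     9,331.3102
  8     1,500.00     1,310.7614    10,486.0910
  9     1,500.00     1,288.8509    11,599.6582
  10   51,500.00    43,510.8633   435,108.6326
  Σ                 55,931.3979   495,816.0183
Price P = Σ PV = 55,931.3979.
Macaulay duration = Σ(t·PV) / P = 495,816.0183 / 55,931.3979 = 8.86472 half-year periods.
In years: 8.86472 / 2 = 4.43236 years.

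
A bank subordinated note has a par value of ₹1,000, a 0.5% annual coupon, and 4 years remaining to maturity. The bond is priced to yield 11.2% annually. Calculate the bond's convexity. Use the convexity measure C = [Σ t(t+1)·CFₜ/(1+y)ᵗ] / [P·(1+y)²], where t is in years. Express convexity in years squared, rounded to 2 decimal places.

With y = 0.112:
  t   CF        PV=CF/(1+0.112)^t    t·PV        t(t+1)·PV
  1         5.00         4.4964         4.4964           8.9928
  2         5.00         4.0435         8.0871          24.2612
  3         5.00         3.6363        10.9088          43.6352
  4     1,005.00       657.2747     2,629.0988      13,145.4939
  Σ                    669.4509     2,652.5910      13,222.3831
P = 669.4509.
Convexity = Σ t(t+1)·PV / [P·(1+y)²] = 13,222.3831 / (669.4509 × 1.236544) = 15.97281.

15.97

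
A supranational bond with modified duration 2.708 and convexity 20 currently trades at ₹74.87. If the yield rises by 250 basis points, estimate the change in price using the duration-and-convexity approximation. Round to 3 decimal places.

Duration effect: -D_mod·Δy = -2.708 × (+0.025) = -0.067700
Convexity effect: ½·C·(Δy)² = 0.5 × 20 × (0.025)² = +0.0062500
ΔP/P ≈ -0.067700 + 0.0062500 = -0.061450
ΔP ≈ 74.87 × (-0.061450) = -4.6007615.

-₹4.601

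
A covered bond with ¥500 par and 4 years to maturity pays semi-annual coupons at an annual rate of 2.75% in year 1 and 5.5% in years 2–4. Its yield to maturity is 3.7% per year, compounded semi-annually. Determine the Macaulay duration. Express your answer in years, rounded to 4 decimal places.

Periodic yield y = 0.0185. Discount each cash flow and weight by its period:
  t   CF        PV=CF/(1+0.0185)^t    t·PV
  1        6.875         6.7501         6.7501
  2        6.875         6.6275        13.2550
  3       13.750        13.0143        39.0428
  4       13.750        12.7779        51.1115
  5       13.750        12.5458        62.7289
  6       13.750        12.3179        73.9074
  7       13.750        12.0942        84.6591
  8      513.750       443.6736     3,549.3886
  Σ                    519.8012     3,880.8434
Price P = Σ PV = 519.8012.
Macaulay duration = Σ(t·PV) / P = 3,880.8434 / 519.8012 = 7.46602 half-year periods.
In years: 7.46602 / 2 = 3.73301 years.

3.7330 years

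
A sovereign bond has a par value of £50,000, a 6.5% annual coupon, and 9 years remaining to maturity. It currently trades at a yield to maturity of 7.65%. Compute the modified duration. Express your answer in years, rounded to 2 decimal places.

Periodic yield y = 0.0765. First find Macaulay duration:
  t   CF        PV=CF/(1+0.0765)^t    t·PV
  1     3,250.00     3,019.0432     3,019.0432
  2     3,250.00     2,804.4990     5,608.9980
  3     3,250.00     2,605.2011     7,815.6034
  4     3,250.00     2,420.0661     9,680.2643
  5     3,250.00     2,248.0874    11,240.4370
  6     3,250.00     2,088.3301    12,529.9808
  7     3,250.00     1,939.9258    13,579.4807
  8     3,250.00     1,802.0676    14,416.5411
  9    53,250.00    27,427.9472   246,851.5248
  Σ                 46,355.1676   324,741.8733
P = 46,355.1676; Macaulay duration = 324,741.8733 / 46,355.1676 = 7.00552 years.
Modified duration = D_Mac / (1 + y) = 7.00552 / 1.0765 = 6.50768 years.

6.51 years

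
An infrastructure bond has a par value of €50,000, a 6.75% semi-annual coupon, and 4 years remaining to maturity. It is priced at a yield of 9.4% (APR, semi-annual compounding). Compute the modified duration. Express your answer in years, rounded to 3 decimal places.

Periodic yield y = 0.047. First find Macaulay duration:
  t   CF        PV=CF/(1+0.047)^t    t·PV
  1     1,687.50     1,611.7479     1,611.7479
  2     1,687.50     1,539.3962     3,078.7925
  3     1,687.50     1,470.2925     4,410.8774
  4     1,687.50     1,404.2908     5,617.1633
  5     1,687.50     1,341.2520     6,706.2599
  6     1,687.50     1,281.0430     7,686.2577
  7     1,687.50     1,223.5367     8,564.7571
  8    51,687.50    35,794.1516   286,353.2130
  Σ                 45,665.7106   324,029.0687
P = 45,665.7106; Macaulay duration = 324,029.0687 / 45,665.7106 = 7.09568 half-year periods = 3.54784 years.
Modified duration = D_Mac / (1 + y) = 3.54784 / 1.047 = 3.38857 years.

3.389 years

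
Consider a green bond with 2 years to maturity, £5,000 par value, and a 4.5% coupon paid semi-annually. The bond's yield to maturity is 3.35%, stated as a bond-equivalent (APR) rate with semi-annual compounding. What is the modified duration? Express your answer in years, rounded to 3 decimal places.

Periodic yield y = 0.01675. First find Macaulay duration:
  t   CF        PV=CF/(1+0.01675)^t    t·PV
  1       112.50       110.6467       110.6467
  2       112.50       108.8239       217.6477
  3       112.50       107.0311       321.0933
  4     5,112.50     4,783.8395    19,135.3578
  Σ                  5,110.3411    19,784.7455
P = 5,110.3411; Macaulay duration = 19,784.7455 / 5,110.3411 = 3.87151 half-year periods = 1.93576 years.
Modified duration = D_Mac / (1 + y) = 1.93576 / 1.01675 = 1.90387 years.

1.904 years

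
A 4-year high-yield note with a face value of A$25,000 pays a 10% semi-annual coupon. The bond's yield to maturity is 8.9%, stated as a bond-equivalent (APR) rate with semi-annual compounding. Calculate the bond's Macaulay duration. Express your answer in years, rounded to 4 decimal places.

3.4056 years

Periodic yield y = 0.0445. Discount each cash flow and weight by its period:
  t   CF        PV=CF/(1+0.0445)^t    t·PV
  1     1,250.00     1,196.7449     1,196.7449
  2     1,250.00     1,145.7586     2,291.5172
  3     1,250.00     1,096.9446     3,290.8337
  4     1,250.00     1,050.2102     4,200.8408
  5     1,250.00     1,005.4669     5,027.3347
  6     1,250.00       962.6299     5,775.7794
  7     1,250.00       921.6179     6,451.3253
  8    26,250.00    18,529.4169   148,235.3353
  Σ                 25,908.7899   176,469.7113
Price P = Σ PV = 25,908.7899.
Macaulay duration = Σ(t·PV) / P = 176,469.7113 / 25,908.7899 = 6.81119 half-year periods.
In years: 6.81119 / 2 = 3.40560 years.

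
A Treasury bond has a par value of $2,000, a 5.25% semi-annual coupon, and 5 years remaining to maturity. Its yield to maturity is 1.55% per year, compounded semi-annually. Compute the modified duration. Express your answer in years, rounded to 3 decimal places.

4.478 years

Periodic yield y = 0.00775. First find Macaulay duration:
  t   CF        PV=CF/(1+0.00775)^t    t·PV
  1        52.50        52.0963        52.0963
  2        52.50        51.6956       103.3912
  3        52.50        51.2981       153.8942
  4        52.50        50.9036       203.6142
  5        52.50        50.5121       252.5604
  6        52.50        50.1236       300.7417
  7        52.50        49.7382       348.1671
  8        52.50        49.3556       394.8452
  9        52.50        48.9761       440.7847
  10    2,052.50     1,900.0065    19,000.0655
  Σ                  2,354.7056    21,250.1605
P = 2,354.7056; Macaulay duration = 21,250.1605 / 2,354.7056 = 9.02455 half-year periods = 4.51228 years.
Modified duration = D_Mac / (1 + y) = 4.51228 / 1.00775 = 4.47757 years.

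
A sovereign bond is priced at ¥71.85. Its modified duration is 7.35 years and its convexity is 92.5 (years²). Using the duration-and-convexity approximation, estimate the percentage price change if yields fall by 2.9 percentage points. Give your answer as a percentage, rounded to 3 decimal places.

+25.205%

Duration effect: -D_mod·Δy = -7.35 × (-0.029) = +0.213150
Convexity effect: ½·C·(Δy)² = 0.5 × 92.5 × (-0.029)² = +0.03889625
ΔP/P ≈ +0.213150 + 0.03889625 = +0.25204625
= +25.204625%.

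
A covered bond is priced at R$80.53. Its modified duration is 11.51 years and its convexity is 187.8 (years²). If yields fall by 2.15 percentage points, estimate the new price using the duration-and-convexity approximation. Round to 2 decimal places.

R$103.95

Duration effect: -D_mod·Δy = -11.51 × (-0.0215) = +0.247465
Convexity effect: ½·C·(Δy)² = 0.5 × 187.8 × (-0.0215)² = +0.043405275
ΔP/P ≈ +0.247465 + 0.043405275 = +0.290870275
New price ≈ 80.53 × (1 + 0.290870275) = 103.95378324575.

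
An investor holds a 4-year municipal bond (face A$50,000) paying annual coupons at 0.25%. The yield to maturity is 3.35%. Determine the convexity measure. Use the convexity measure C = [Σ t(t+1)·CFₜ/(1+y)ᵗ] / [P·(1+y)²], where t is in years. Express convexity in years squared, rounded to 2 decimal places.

18.62

With y = 0.0335:
  t   CF        PV=CF/(1+0.0335)^t    t·PV        t(t+1)·PV
  1       125.00       120.9482       120.9482         241.8965
  2       125.00       117.0278       234.0556         702.1668
  3       125.00       113.2344       339.7033       1,358.8134
  4    50,125.00    43,935.1852   175,740.7409     878,703.7047
  Σ                 44,286.3957   176,435.4481     881,006.5814
P = 44,286.3957.
Convexity = Σ t(t+1)·PV / [P·(1+y)²] = 881,006.5814 / (44,286.3957 × 1.068122) = 18.62464.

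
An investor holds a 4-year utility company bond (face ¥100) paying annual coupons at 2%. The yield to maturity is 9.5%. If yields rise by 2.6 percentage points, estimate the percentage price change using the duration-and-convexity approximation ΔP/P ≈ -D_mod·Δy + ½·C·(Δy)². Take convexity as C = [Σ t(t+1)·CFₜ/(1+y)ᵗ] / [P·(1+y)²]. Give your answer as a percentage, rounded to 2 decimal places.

With y = 0.095:
  t   CF        PV=CF/(1+0.095)^t    t·PV        t(t+1)·PV
  1         2.00         1.8265         1.8265           3.6530
  2         2.00         1.6680         3.3360          10.0081
  3         2.00         1.5233         4.5699          18.2797
  4       102.00        70.9486       283.7943       1,418.9716
  Σ                     75.9664       293.5268       1,450.9124
P = 75.9664; D_Mac = 3.86390 yrs; D_mod = 3.52868 yrs; C = 15.92911.
Duration effect: -3.52868 × (+0.026) = -0.091746
Convexity effect: 0.5 × 15.92911 × (0.026)² = +0.0053840
ΔP/P ≈ -0.091746 + 0.0053840 = -0.086362 = -8.6362%.

-8.64%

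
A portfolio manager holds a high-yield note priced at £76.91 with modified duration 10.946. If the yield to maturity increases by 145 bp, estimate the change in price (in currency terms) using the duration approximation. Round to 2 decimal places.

Duration approximation: ΔP/P ≈ -D_mod · Δy = -10.946 × (+0.0145) = -0.158717.
ΔP ≈ 76.91 × (-0.158717) = -12.20692447.

-£12.21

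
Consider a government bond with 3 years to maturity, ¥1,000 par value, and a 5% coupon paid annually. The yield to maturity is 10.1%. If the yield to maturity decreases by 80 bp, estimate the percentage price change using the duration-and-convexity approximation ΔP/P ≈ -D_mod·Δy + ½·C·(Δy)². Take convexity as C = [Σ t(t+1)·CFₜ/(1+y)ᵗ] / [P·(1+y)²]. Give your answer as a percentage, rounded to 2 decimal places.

With y = 0.101:
  t   CF        PV=CF/(1+0.101)^t    t·PV        t(t+1)·PV
  1        50.00        45.4133        45.4133          90.8265
  2        50.00        41.2473        82.4946         247.4837
  3     1,050.00       786.7330     2,360.1989       9,440.7955
  Σ                    873.3935     2,488.1067       9,779.1057
P = 873.3935; D_Mac = 2.84878 yrs; D_mod = 2.58745 yrs; C = 9.23665.
Duration effect: -2.58745 × (-0.008) = +0.020700
Convexity effect: 0.5 × 9.23665 × (-0.008)² = +0.0002956
ΔP/P ≈ +0.020700 + 0.0002956 = +0.020995 = +2.0995%.

+2.10%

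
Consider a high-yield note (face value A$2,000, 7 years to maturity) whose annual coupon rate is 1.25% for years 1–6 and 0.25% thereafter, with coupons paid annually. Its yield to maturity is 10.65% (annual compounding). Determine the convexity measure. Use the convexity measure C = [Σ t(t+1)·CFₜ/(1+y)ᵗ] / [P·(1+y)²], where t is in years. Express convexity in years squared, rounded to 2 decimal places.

42.58

With y = 0.1065:
  t   CF        PV=CF/(1+0.1065)^t    t·PV        t(t+1)·PV
  1        25.00        22.5938        22.5938          45.1875
  2        25.00        20.4191        40.8383         122.5148
  3        25.00        18.4538        55.3614         221.4456
  4        25.00        16.6776        66.7105         333.5526
  5        25.00        15.0724        75.3621         452.1725
  6        25.00        13.6217        81.7302         572.1116
  7     2,005.00       987.3121     6,911.1845      55,289.4763
  Σ                  1,094.1505     7,253.7808      57,036.4609
P = 1,094.1505.
Convexity = Σ t(t+1)·PV / [P·(1+y)²] = 57,036.4609 / (1,094.1505 × 1.224342) = 42.57677.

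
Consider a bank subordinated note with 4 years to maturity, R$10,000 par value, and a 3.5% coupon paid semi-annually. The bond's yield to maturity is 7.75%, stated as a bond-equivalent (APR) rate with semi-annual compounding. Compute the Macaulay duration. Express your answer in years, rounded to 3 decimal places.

3.744 years

Periodic yield y = 0.03875. Discount each cash flow and weight by its period:
  t   CF        PV=CF/(1+0.03875)^t    t·PV
  1       175.00       168.4717       168.4717
  2       175.00       162.1870       324.3740
  3       175.00       156.1367       468.4100
  4       175.00       150.3121       601.2483
  5       175.00       144.7048       723.5239
  6       175.00       139.3066       835.8399
  7       175.00       134.1099       938.7692
  8    10,175.00     7,506.6492    60,053.1940
  Σ                  8,561.8780    64,113.8310
Price P = Σ PV = 8,561.8780.
Macaulay duration = Σ(t·PV) / P = 64,113.8310 / 8,561.8780 = 7.48829 half-year periods.
In years: 7.48829 / 2 = 3.74415 years.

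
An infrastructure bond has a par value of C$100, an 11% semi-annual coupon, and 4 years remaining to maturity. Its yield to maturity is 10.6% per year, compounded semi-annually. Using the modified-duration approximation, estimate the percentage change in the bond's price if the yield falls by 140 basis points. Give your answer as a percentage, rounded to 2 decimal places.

Periodic yield y = 0.053. Modified duration first:
  t   CF        PV=CF/(1+0.053)^t    t·PV
  1         5.50         5.2232         5.2232
  2         5.50         4.9603         9.9206
  3         5.50         4.7106        14.1318
  4         5.50         4.4735        17.8941
  5         5.50         4.2484        21.2418
  6         5.50         4.0345        24.2072
  7         5.50         3.8315        26.8202
  8       105.50        69.7952       558.3615
  Σ                    101.2771       677.8003
P = 101.2771; D_Mac = 6.69253 half-year periods = 3.34627 yrs; D_mod = 3.34627/(1+0.053) = 3.17784 yrs.
ΔP/P ≈ -D_mod · Δy = -3.17784 × (-0.014) = +0.044490 = +4.4490%.

+4.45%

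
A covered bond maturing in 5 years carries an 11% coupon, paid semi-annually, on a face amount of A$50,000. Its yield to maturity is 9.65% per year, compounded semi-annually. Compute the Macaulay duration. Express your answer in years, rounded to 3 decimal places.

Periodic yield y = 0.04825. Discount each cash flow and weight by its period:
  t   CF        PV=CF/(1+0.04825)^t    t·PV
  1     2,750.00     2,623.4200     2,623.4200
  2     2,750.00     2,502.6663     5,005.3327
  3     2,750.00     2,387.4709     7,162.4126
  4     2,750.00     2,277.5777     9,110.3110
  5     2,750.00     2,172.7429    10,863.7145
  6     2,750.00     2,072.7335    12,436.4010
  7     2,750.00     1,977.3275    13,841.2922
  8     2,750.00     1,886.3129    15,090.5029
  9     2,750.00     1,799.4876    16,195.3882
  10   52,750.00    32,928.6369   329,286.3690
  Σ                 52,628.3761   421,615.1440
Price P = Σ PV = 52,628.3761.
Macaulay duration = Σ(t·PV) / P = 421,615.1440 / 52,628.3761 = 8.01118 half-year periods.
In years: 8.01118 / 2 = 4.00559 years.

4.006 years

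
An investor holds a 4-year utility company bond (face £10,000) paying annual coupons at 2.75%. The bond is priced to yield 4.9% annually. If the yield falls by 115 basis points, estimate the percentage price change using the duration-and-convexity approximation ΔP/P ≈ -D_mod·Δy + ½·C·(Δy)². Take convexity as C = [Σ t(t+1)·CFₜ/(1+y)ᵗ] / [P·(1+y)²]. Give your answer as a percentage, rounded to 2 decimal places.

With y = 0.049:
  t   CF        PV=CF/(1+0.049)^t    t·PV        t(t+1)·PV
  1       275.00       262.1544       262.1544         524.3089
  2       275.00       249.9089       499.8178       1,499.4534
  3       275.00       238.2354       714.7061       2,858.8244
  4    10,275.00     8,485.5477    33,942.1907     169,710.9535
  Σ                  9,235.8464    35,418.8690     174,593.5401
P = 9,235.8464; D_Mac = 3.83493 yrs; D_mod = 3.65580 yrs; C = 17.17910.
Duration effect: -3.65580 × (-0.0115) = +0.042042
Convexity effect: 0.5 × 17.17910 × (-0.0115)² = +0.0011360
ΔP/P ≈ +0.042042 + 0.0011360 = +0.043178 = +4.3178%.

+4.32%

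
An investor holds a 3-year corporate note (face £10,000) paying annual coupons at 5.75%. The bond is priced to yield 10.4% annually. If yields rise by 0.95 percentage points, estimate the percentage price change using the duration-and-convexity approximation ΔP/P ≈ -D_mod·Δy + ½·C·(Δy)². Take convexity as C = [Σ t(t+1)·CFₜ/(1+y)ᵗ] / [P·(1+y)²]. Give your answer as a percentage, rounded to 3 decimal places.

With y = 0.104:
  t   CF        PV=CF/(1+0.104)^t    t·PV        t(t+1)·PV
  1       575.00       520.8333       520.8333       1,041.6667
  2       575.00       471.7693       943.5386       2,830.6159
  3    10,575.00     7,859.1062    23,577.3185      94,309.2741
  Σ                  8,851.7088    25,041.6905      98,181.5567
P = 8,851.7088; D_Mac = 2.82902 yrs; D_mod = 2.56252 yrs; C = 9.10049.
Duration effect: -2.56252 × (+0.0095) = -0.024344
Convexity effect: 0.5 × 9.10049 × (0.0095)² = +0.0004107
ΔP/P ≈ -0.024344 + 0.0004107 = -0.023933 = -2.3933%.

-2.393%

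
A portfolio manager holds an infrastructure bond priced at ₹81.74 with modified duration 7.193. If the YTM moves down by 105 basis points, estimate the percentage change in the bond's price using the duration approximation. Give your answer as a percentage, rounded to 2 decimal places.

Duration approximation: ΔP/P ≈ -D_mod · Δy = -7.193 × (-0.0105) = +0.0755265.
As a percentage: +7.55265%.

+7.55%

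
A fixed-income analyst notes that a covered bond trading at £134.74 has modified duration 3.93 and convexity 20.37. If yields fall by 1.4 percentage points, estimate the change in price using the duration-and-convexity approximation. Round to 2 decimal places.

Duration effect: -D_mod·Δy = -3.93 × (-0.014) = +0.055020
Convexity effect: ½·C·(Δy)² = 0.5 × 20.37 × (-0.014)² = +0.00199626
ΔP/P ≈ +0.055020 + 0.00199626 = +0.05701626
ΔP ≈ 134.74 × (+0.05701626) = +7.6823708724.

+£7.68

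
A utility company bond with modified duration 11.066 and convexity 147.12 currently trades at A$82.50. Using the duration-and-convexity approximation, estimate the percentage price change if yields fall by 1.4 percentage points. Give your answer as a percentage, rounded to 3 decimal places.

+16.934%

Duration effect: -D_mod·Δy = -11.066 × (-0.014) = +0.154924
Convexity effect: ½·C·(Δy)² = 0.5 × 147.12 × (-0.014)² = +0.01441776
ΔP/P ≈ +0.154924 + 0.01441776 = +0.16934176
= +16.934176%.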